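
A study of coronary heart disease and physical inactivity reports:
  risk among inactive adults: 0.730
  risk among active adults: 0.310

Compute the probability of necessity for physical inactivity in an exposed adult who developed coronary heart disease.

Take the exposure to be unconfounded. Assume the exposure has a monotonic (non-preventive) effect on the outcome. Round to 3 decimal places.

Let p₁ = 0.73, p₀ = 0.31.
Under exogeneity and monotonicity, PN = (p₁ − p₀) / p₁.
PN = (0.73 − 0.31) / 0.73 = 0.42 / 0.73 ≈ 0.5753

PN ≈ 0.575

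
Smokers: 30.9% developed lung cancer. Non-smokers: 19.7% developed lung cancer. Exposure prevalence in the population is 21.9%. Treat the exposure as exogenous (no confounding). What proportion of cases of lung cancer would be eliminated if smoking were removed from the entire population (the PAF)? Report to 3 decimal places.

p₁ = 0.309, p₀ = 0.197.
Overall risk P(Y=1) = π·p₁ + (1−π)·p₀ = 0.219×0.309 + 0.781×0.197 = 0.22153.
Under exogeneity, PAF = [P(Y=1) − p₀] / P(Y=1).
PAF = (0.22153 − 0.197) / 0.22153 ≈ 0.1107

PAF ≈ 0.111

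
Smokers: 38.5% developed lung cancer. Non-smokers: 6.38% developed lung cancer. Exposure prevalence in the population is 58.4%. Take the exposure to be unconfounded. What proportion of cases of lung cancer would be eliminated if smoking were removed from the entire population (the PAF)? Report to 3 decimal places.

p₁ = 0.385, p₀ = 0.0638.
Overall risk P(Y=1) = π·p₁ + (1−π)·p₀ = 0.584×0.385 + 0.416×0.0638 = 0.25138.
Under exogeneity, PAF = [P(Y=1) − p₀] / P(Y=1).
PAF = (0.25138 − 0.0638) / 0.25138 ≈ 0.7462

PAF ≈ 0.746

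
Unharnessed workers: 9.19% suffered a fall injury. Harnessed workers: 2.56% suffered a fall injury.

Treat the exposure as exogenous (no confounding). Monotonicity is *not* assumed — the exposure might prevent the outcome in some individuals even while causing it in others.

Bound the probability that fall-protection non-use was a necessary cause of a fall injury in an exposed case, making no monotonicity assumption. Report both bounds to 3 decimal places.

0.721 ≤ PN ≤ 1.000

p₁ = 0.0919, p₀ = 0.0256.
Under exogeneity alone the bounds on PN are max{0,(p₁−p₀)/p₁} ≤ PN ≤ min{1,(1−p₀)/p₁}.
  lower = (p₁ − p₀)/p₁ = 0.0663 / 0.0919 ≈ 0.7214
  upper = min{1, (1 − p₀)/p₁} = 0.9744 / 0.0919 ≈ 10.6028 → capped at 1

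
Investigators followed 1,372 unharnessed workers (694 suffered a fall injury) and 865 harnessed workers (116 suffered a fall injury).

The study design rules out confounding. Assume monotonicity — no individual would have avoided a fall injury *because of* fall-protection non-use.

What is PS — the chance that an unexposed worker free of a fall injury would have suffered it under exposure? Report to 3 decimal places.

p₁ = P(outcome | exposed) = 694/1372 = 0.50583
p₀ = P(outcome | unexposed) = 116/865 = 0.1341
Under exogeneity and monotonicity, PS = (p₁ − p₀) / (1 − p₀).
PS = (0.50583 − 0.1341) / (1 − 0.1341) = 0.37173 / 0.8659 ≈ 0.4293

PS ≈ 0.429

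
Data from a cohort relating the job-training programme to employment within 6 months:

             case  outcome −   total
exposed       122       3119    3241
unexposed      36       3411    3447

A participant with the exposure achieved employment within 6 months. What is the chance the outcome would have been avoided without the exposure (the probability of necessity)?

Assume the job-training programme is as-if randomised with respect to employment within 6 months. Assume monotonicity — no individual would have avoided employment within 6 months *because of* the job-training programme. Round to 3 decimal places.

PN ≈ 0.723

p₁ = P(outcome | exposed) = 122/3241 = 0.037643
p₀ = P(outcome | unexposed) = 36/3447 = 0.010444
Under exogeneity and monotonicity, PN = (p₁ − p₀)/p₁.
PN = (0.037643 − 0.010444) / 0.037643 ≈ 0.7226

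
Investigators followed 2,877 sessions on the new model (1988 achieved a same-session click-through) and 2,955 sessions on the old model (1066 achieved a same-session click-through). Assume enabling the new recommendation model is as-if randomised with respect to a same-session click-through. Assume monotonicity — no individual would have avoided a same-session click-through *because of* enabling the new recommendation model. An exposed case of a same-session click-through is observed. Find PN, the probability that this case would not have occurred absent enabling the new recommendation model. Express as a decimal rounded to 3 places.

PN ≈ 0.478

p₁ = P(outcome | exposed) = 1988/2877 = 0.691
p₀ = P(outcome | unexposed) = 1066/2955 = 0.36074
Under exogeneity and monotonicity, PN = (p₁ − p₀) / p₁.
PN = (0.691 − 0.36074) / 0.691 = 0.33025 / 0.691 ≈ 0.4779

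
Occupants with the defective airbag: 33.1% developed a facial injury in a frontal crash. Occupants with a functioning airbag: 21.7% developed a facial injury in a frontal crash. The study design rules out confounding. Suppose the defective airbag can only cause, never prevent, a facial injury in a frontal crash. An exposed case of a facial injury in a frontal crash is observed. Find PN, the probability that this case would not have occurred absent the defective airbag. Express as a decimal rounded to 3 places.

PN ≈ 0.344

p₁ = 0.331, p₀ = 0.217.
Under exogeneity and monotonicity, PN = (p₁ − p₀) / p₁.
PN = (0.331 − 0.217) / 0.331 = 0.114 / 0.331 ≈ 0.3444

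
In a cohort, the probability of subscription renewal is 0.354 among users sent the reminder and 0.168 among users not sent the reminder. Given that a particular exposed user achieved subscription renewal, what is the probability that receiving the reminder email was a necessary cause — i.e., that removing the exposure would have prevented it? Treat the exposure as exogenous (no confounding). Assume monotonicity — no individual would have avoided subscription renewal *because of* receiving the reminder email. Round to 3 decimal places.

PN ≈ 0.525

Let p₁ = 0.354, p₀ = 0.168.
Under exogeneity and monotonicity, PN = (p₁ − p₀) / p₁.
PN = (0.354 − 0.168) / 0.354 = 0.186 / 0.354 ≈ 0.5254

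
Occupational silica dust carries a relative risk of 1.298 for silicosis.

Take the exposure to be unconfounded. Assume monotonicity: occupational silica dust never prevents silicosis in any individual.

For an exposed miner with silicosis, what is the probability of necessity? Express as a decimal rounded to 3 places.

PN ≈ 0.230

Under exogeneity and monotonicity, PN = (RR − 1) / RR = 1 − 1/RR.
PN = (1.298 − 1) / 1.298 = 0.298 / 1.298 ≈ 0.2296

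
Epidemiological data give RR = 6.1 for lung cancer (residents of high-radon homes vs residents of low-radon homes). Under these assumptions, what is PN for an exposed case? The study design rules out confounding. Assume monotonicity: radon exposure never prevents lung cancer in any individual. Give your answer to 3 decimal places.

PN ≈ 0.836

Under exogeneity and monotonicity, PN = (RR − 1) / RR = 1 − 1/RR.
PN = (6.1 − 1) / 6.1 = 5.1 / 6.1 ≈ 0.8361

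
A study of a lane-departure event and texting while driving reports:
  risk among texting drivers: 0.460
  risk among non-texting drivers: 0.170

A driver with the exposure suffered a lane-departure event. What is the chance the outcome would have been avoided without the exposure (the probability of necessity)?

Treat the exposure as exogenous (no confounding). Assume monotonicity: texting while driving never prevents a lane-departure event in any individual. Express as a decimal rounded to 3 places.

PN ≈ 0.630

Let p₁ = 0.46, p₀ = 0.17.
Under exogeneity and monotonicity, PN = (p₁ − p₀) / p₁.
PN = (0.46 − 0.17) / 0.46 = 0.29 / 0.46 ≈ 0.6304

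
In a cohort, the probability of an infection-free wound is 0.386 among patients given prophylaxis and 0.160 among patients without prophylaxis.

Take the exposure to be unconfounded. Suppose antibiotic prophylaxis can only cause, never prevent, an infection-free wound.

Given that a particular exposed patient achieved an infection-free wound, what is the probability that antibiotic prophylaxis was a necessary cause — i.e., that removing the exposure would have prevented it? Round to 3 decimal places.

PN ≈ 0.585

Let p₁ = 0.386, p₀ = 0.16.
Under exogeneity and monotonicity, PN = (p₁ − p₀) / p₁.
PN = (0.386 − 0.16) / 0.386 = 0.226 / 0.386 ≈ 0.5855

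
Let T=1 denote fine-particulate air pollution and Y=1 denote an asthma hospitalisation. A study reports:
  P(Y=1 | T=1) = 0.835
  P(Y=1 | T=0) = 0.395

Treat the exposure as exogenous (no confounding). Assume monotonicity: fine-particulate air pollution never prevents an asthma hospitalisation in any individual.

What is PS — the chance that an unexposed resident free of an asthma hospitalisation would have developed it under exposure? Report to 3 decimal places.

PS ≈ 0.727

Let p₁ = 0.835, p₀ = 0.395.
Under exogeneity and monotonicity, PS = (p₁ − p₀) / (1 − p₀).
PS = (0.835 − 0.395) / (1 − 0.395) = 0.44 / 0.605 ≈ 0.7273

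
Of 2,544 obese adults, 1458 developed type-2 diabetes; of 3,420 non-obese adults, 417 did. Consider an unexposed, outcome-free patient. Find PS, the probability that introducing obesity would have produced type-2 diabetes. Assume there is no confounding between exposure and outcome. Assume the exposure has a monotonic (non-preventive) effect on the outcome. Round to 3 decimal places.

PS ≈ 0.514

p₁ = P(outcome | exposed) = 1458/2544 = 0.57311
p₀ = P(outcome | unexposed) = 417/3420 = 0.12193
Under exogeneity and monotonicity, PS = (p₁ − p₀) / (1 − p₀).
PS = (0.57311 − 0.12193) / (1 − 0.12193) = 0.45118 / 0.87807 ≈ 0.5138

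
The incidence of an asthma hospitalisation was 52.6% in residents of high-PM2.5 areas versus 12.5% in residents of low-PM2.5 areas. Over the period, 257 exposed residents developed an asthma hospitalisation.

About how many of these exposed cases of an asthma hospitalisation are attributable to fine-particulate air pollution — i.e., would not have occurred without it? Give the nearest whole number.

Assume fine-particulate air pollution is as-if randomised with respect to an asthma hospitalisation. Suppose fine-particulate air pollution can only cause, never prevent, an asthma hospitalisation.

about 196 cases

p₁ = 0.526, p₀ = 0.125.
PN = (p₁ − p₀)/p₁ = (0.526 − 0.125) / 0.526 ≈ 0.76236.
Attributable cases ≈ PN × (exposed cases) = 0.76236 × 257 ≈ 195.93.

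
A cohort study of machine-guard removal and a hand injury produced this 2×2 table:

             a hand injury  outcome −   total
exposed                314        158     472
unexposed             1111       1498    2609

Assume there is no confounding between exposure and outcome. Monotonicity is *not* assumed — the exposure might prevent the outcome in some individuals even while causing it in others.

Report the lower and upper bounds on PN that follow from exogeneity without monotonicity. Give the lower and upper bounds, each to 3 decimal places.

p₁ = P(outcome | exposed) = 314/472 = 0.66525
p₀ = P(outcome | unexposed) = 1111/2609 = 0.42583
Under exogeneity alone the bounds on PN are max{0,(p₁−p₀)/p₁} ≤ PN ≤ min{1,(1−p₀)/p₁}.
  lower = (p₁ − p₀)/p₁ = 0.23942 / 0.66525 ≈ 0.3599
  upper = min{1, (1 − p₀)/p₁} = 0.57417 / 0.66525 ≈ 0.8631

0.360 ≤ PN ≤ 0.863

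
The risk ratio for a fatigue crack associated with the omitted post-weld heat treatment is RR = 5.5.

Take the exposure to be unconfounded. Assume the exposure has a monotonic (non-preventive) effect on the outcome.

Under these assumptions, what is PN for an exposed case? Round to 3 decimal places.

Under exogeneity and monotonicity, PN = (RR − 1) / RR = 1 − 1/RR.
PN = (5.5 − 1) / 5.5 = 4.5 / 5.5 ≈ 0.8182

PN ≈ 0.818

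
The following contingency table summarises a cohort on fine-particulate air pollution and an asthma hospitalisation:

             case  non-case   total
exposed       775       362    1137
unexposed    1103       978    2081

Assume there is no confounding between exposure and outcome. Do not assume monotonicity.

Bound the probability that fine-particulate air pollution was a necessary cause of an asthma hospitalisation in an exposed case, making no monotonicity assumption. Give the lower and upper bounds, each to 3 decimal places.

0.222 ≤ PN ≤ 0.689

p₁ = P(outcome | exposed) = 775/1137 = 0.68162
p₀ = P(outcome | unexposed) = 1103/2081 = 0.53003
Under exogeneity alone the bounds on PN are max{0,(p₁−p₀)/p₁} ≤ PN ≤ min{1,(1−p₀)/p₁}.
  lower = (p₁ − p₀)/p₁ = 0.15158 / 0.68162 ≈ 0.2224
  upper = min{1, (1 − p₀)/p₁} = 0.46997 / 0.68162 ≈ 0.6895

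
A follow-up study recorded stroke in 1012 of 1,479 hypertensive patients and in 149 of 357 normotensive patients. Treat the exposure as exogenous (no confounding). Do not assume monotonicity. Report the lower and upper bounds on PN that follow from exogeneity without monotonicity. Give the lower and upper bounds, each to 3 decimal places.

p₁ = P(outcome | exposed) = 1012/1479 = 0.68425
p₀ = P(outcome | unexposed) = 149/357 = 0.41737
Under exogeneity alone the bounds on PN are max{0,(p₁−p₀)/p₁} ≤ PN ≤ min{1,(1−p₀)/p₁}.
  lower = (p₁ − p₀)/p₁ = 0.26688 / 0.68425 ≈ 0.3900
  upper = min{1, (1 − p₀)/p₁} = 0.58263 / 0.68425 ≈ 0.8515

0.390 ≤ PN ≤ 0.851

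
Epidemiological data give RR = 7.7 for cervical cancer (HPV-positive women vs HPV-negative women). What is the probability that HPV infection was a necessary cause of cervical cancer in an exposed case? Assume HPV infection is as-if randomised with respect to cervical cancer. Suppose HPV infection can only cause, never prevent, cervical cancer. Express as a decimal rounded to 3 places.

PN ≈ 0.870

Under exogeneity and monotonicity, PN = (RR − 1) / RR = 1 − 1/RR.
PN = (7.7 − 1) / 7.7 = 6.7 / 7.7 ≈ 0.8701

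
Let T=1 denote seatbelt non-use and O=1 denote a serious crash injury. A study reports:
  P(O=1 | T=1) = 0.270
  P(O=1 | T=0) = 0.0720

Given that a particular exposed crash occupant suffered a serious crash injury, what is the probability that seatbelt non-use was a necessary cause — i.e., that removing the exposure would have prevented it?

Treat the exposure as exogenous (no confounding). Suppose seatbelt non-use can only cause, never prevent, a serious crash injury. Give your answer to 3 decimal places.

Let p₁ = 0.27, p₀ = 0.072.
Under exogeneity and monotonicity, PN = (p₁ − p₀) / p₁.
PN = (0.27 − 0.072) / 0.27 = 0.198 / 0.27 ≈ 0.7333

PN ≈ 0.733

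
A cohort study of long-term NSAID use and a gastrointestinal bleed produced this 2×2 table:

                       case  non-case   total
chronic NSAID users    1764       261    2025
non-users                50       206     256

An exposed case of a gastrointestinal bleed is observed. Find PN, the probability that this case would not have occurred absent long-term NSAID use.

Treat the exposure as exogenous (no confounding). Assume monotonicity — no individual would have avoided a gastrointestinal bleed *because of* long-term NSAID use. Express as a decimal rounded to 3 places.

PN ≈ 0.776

p₁ = P(outcome | exposed) = 1764/2025 = 0.87111
p₀ = P(outcome | unexposed) = 50/256 = 0.19531
Under exogeneity and monotonicity, PN = (p₁ − p₀) / p₁.
PN = (0.87111 − 0.19531) / 0.87111 = 0.6758 / 0.87111 ≈ 0.7758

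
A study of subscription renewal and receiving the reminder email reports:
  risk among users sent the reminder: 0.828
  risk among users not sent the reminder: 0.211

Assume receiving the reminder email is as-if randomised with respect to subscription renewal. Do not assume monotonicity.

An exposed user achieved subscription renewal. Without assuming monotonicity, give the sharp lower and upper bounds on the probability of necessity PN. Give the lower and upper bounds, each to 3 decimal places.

0.745 ≤ PN ≤ 0.953

Let p₁ = 0.828, p₀ = 0.211.
Under exogeneity alone the bounds on PN are max{0,(p₁−p₀)/p₁} ≤ PN ≤ min{1,(1−p₀)/p₁}.
  lower = (p₁ − p₀)/p₁ = 0.617 / 0.828 ≈ 0.7452
  upper = min{1, (1 − p₀)/p₁} = 0.789 / 0.828 ≈ 0.9529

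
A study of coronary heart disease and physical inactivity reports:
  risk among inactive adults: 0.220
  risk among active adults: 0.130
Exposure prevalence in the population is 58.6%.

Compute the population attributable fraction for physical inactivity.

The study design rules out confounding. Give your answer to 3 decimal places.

Let p₁ = 0.22, p₀ = 0.13.
Overall risk P(Y=1) = π·p₁ + (1−π)·p₀ = 0.586×0.22 + 0.414×0.13 = 0.18274.
Under exogeneity, PAF = [P(Y=1) − p₀] / P(Y=1).
PAF = (0.18274 − 0.13) / 0.18274 ≈ 0.2886

PAF ≈ 0.289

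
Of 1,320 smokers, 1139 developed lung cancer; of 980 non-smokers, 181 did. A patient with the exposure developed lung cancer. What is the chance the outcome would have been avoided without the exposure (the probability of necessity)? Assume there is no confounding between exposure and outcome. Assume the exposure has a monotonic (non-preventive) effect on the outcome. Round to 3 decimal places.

PN ≈ 0.786

p₁ = P(outcome | exposed) = 1139/1320 = 0.86288
p₀ = P(outcome | unexposed) = 181/980 = 0.18469
Under exogeneity and monotonicity, PN = (p₁ − p₀) / p₁.
PN = (0.86288 − 0.18469) / 0.86288 = 0.67818 / 0.86288 ≈ 0.7860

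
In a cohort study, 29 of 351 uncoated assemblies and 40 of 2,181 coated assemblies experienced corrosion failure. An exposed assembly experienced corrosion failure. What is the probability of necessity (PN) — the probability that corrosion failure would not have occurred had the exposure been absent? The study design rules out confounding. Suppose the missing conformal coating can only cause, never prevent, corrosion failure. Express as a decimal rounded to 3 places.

PN ≈ 0.778

p₁ = P(outcome | exposed) = 29/351 = 0.082621
p₀ = P(outcome | unexposed) = 40/2181 = 0.01834
Under exogeneity and monotonicity, PN = (p₁ − p₀) / p₁.
PN = (0.082621 − 0.01834) / 0.082621 = 0.064281 / 0.082621 ≈ 0.7780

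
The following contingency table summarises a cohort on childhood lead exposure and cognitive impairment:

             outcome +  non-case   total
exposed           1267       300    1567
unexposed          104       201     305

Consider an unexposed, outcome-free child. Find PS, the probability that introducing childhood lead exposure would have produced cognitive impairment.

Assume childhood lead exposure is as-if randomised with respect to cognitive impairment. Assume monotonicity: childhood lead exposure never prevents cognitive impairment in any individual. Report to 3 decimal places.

PS ≈ 0.709

p₁ = P(outcome | exposed) = 1267/1567 = 0.80855
p₀ = P(outcome | unexposed) = 104/305 = 0.34098
Under exogeneity and monotonicity, PS = (p₁ − p₀)/(1 − p₀).
PS = (0.80855 − 0.34098) / 0.65902 ≈ 0.7095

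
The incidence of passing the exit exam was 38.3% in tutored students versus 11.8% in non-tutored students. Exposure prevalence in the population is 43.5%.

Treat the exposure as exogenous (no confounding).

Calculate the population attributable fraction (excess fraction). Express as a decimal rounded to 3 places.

PAF ≈ 0.494

p₁ = 0.383, p₀ = 0.118.
Overall risk P(Y=1) = π·p₁ + (1−π)·p₀ = 0.435×0.383 + 0.565×0.118 = 0.23327.
Under exogeneity, PAF = [P(Y=1) − p₀] / P(Y=1).
PAF = (0.23327 − 0.118) / 0.23327 ≈ 0.4942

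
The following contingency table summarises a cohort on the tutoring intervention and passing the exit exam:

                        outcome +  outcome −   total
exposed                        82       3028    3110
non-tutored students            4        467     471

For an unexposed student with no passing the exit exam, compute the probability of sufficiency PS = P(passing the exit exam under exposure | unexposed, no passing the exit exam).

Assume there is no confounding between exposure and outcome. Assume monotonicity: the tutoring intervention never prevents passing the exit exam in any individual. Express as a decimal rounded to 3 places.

p₁ = P(outcome | exposed) = 82/3110 = 0.026367
p₀ = P(outcome | unexposed) = 4/471 = 0.0084926
Under exogeneity and monotonicity, PS = (p₁ − p₀)/(1 − p₀).
PS = (0.026367 − 0.0084926) / 0.99151 ≈ 0.0180

PS ≈ 0.018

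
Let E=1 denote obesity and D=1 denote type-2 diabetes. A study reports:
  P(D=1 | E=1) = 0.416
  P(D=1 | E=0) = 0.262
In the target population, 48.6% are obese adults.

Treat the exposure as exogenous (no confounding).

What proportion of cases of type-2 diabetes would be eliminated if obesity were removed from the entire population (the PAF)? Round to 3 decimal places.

Let p₁ = 0.416, p₀ = 0.262.
Overall risk P(Y=1) = π·p₁ + (1−π)·p₀ = 0.486×0.416 + 0.514×0.262 = 0.33684.
Under exogeneity, PAF = [P(Y=1) − p₀] / P(Y=1).
PAF = (0.33684 − 0.262) / 0.33684 ≈ 0.2222

PAF ≈ 0.222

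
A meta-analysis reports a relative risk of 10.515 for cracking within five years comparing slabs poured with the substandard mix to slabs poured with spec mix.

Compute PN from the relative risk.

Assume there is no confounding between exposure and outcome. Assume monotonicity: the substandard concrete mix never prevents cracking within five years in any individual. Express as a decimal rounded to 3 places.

PN ≈ 0.905

Under exogeneity and monotonicity, PN = (RR − 1) / RR = 1 − 1/RR.
PN = (10.515 − 1) / 10.515 = 9.515 / 10.515 ≈ 0.9049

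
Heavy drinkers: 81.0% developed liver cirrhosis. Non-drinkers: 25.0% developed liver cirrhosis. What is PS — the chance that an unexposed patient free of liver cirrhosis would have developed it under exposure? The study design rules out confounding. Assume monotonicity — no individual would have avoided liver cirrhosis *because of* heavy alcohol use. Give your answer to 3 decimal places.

PS ≈ 0.747

p₁ = 0.81, p₀ = 0.25.
Under exogeneity and monotonicity, PS = (p₁ − p₀) / (1 − p₀).
PS = (0.81 − 0.25) / (1 − 0.25) = 0.56 / 0.75 ≈ 0.7467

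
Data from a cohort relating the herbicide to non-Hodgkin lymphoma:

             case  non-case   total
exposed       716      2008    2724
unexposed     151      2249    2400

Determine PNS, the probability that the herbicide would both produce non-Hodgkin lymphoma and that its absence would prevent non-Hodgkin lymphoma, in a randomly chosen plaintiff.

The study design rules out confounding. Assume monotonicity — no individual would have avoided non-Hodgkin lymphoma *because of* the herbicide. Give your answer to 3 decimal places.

p₁ = P(outcome | exposed) = 716/2724 = 0.26285
p₀ = P(outcome | unexposed) = 151/2400 = 0.062917
Under exogeneity and monotonicity, PNS = p₁ − p₀.
PNS = 0.26285 − 0.062917 = 0.19993

PNS ≈ 0.200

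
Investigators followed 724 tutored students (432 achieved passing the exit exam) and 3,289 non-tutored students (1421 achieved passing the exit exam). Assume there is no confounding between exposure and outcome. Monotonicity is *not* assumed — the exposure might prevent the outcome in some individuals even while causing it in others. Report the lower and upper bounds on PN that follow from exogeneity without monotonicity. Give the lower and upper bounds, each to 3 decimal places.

0.276 ≤ PN ≤ 0.952

p₁ = P(outcome | exposed) = 432/724 = 0.59669
p₀ = P(outcome | unexposed) = 1421/3289 = 0.43205
Under exogeneity alone the bounds on PN are max{0,(p₁−p₀)/p₁} ≤ PN ≤ min{1,(1−p₀)/p₁}.
  lower = (p₁ − p₀)/p₁ = 0.16464 / 0.59669 ≈ 0.2759
  upper = min{1, (1 − p₀)/p₁} = 0.56795 / 0.59669 ≈ 0.9518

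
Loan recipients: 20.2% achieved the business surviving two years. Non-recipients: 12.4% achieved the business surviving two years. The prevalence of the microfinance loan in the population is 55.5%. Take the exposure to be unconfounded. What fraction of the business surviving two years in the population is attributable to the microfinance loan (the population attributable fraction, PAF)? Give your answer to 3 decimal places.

PAF ≈ 0.259

p₁ = 0.202, p₀ = 0.124.
Overall risk P(Y=1) = π·p₁ + (1−π)·p₀ = 0.555×0.202 + 0.445×0.124 = 0.16729.
Under exogeneity, PAF = [P(Y=1) − p₀] / P(Y=1).
PAF = (0.16729 − 0.124) / 0.16729 ≈ 0.2588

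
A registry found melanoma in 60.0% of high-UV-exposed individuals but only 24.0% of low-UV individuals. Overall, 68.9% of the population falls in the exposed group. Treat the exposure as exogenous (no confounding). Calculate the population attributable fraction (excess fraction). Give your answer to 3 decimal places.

p₁ = 0.6, p₀ = 0.24.
Overall risk P(Y=1) = π·p₁ + (1−π)·p₀ = 0.689×0.6 + 0.311×0.24 = 0.48804.
Under exogeneity, PAF = [P(Y=1) − p₀] / P(Y=1).
PAF = (0.48804 − 0.24) / 0.48804 ≈ 0.5082

PAF ≈ 0.508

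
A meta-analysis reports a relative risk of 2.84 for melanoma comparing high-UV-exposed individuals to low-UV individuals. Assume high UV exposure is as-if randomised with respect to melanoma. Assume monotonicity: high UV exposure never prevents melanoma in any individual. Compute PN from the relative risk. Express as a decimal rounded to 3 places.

Under exogeneity and monotonicity, PN = (RR − 1) / RR = 1 − 1/RR.
PN = (2.84 − 1) / 2.84 = 1.84 / 2.84 ≈ 0.6479

PN ≈ 0.648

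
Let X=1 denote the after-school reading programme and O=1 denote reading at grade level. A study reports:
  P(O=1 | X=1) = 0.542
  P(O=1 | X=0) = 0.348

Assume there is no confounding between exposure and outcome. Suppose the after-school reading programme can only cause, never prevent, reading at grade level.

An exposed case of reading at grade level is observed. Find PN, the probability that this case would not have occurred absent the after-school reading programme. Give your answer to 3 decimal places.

PN ≈ 0.358

Let p₁ = 0.542, p₀ = 0.348.
Under exogeneity and monotonicity, PN = (p₁ − p₀) / p₁.
PN = (0.542 − 0.348) / 0.542 = 0.194 / 0.542 ≈ 0.3579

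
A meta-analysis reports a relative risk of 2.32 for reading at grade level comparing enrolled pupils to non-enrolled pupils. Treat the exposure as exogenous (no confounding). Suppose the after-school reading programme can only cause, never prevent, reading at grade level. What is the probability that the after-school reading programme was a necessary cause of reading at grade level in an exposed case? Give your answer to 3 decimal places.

Under exogeneity and monotonicity, PN = (RR − 1) / RR = 1 − 1/RR.
PN = (2.32 − 1) / 2.32 = 1.32 / 2.32 ≈ 0.5690

PN ≈ 0.569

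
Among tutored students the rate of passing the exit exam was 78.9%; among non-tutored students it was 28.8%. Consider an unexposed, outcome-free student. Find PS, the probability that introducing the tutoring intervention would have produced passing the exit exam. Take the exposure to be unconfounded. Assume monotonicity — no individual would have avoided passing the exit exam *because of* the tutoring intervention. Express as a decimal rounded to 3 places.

PS ≈ 0.704

p₁ = 0.789, p₀ = 0.288.
Under exogeneity and monotonicity, PS = (p₁ − p₀) / (1 − p₀).
PS = (0.789 − 0.288) / (1 − 0.288) = 0.501 / 0.712 ≈ 0.7037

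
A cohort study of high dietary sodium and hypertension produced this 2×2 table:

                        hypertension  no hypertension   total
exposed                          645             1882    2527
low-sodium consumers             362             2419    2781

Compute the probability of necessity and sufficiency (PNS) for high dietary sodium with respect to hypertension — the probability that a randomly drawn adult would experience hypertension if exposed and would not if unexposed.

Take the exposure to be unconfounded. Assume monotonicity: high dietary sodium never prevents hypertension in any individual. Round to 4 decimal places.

p₁ = P(outcome | exposed) = 645/2527 = 0.25524
p₀ = P(outcome | unexposed) = 362/2781 = 0.13017
Under exogeneity and monotonicity, PNS = p₁ − p₀.
PNS = 0.25524 − 0.13017 = 0.12507

PNS ≈ 0.1251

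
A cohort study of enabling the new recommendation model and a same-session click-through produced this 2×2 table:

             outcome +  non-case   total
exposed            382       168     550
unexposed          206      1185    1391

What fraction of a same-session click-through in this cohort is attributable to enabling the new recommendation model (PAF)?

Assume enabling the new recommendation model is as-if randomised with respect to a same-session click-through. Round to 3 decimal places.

p₁ = P(outcome | exposed) = 382/550 = 0.69455
p₀ = P(outcome | unexposed) = 206/1391 = 0.14809
Exposure prevalence π = 550/1941 = 0.28336; overall risk P(Y=1) = 0.30294.
Under exogeneity, PAF = [P(Y=1) − p₀]/P(Y=1).
PAF = (0.30294 − 0.14809) / 0.30294 ≈ 0.5111

PAF ≈ 0.511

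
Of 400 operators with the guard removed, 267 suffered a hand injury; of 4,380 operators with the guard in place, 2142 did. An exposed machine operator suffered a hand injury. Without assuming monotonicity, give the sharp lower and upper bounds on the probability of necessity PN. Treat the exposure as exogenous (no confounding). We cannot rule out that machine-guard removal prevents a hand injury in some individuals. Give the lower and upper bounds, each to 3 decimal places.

p₁ = P(outcome | exposed) = 267/400 = 0.6675
p₀ = P(outcome | unexposed) = 2142/4380 = 0.48904
Under exogeneity alone the bounds on PN are max{0,(p₁−p₀)/p₁} ≤ PN ≤ min{1,(1−p₀)/p₁}.
  lower = (p₁ − p₀)/p₁ = 0.17846 / 0.6675 ≈ 0.2674
  upper = min{1, (1 − p₀)/p₁} = 0.51096 / 0.6675 ≈ 0.7655

0.267 ≤ PN ≤ 0.765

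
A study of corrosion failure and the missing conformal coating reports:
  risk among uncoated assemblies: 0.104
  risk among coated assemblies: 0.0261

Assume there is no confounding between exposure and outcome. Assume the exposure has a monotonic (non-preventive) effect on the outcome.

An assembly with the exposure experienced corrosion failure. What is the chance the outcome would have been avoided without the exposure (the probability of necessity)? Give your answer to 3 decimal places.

Let p₁ = 0.104, p₀ = 0.0261.
Under exogeneity and monotonicity, PN = (p₁ − p₀) / p₁.
PN = (0.104 − 0.0261) / 0.104 = 0.0779 / 0.104 ≈ 0.7490

PN ≈ 0.749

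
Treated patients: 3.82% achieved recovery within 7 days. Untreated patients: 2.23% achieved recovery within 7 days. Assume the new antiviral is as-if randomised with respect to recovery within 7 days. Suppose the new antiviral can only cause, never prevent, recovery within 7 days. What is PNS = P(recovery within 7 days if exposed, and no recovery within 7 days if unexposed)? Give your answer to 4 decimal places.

p₁ = 0.0382, p₀ = 0.0223.
Under exogeneity and monotonicity, PNS = p₁ − p₀.
PNS = 0.0382 − 0.0223 = 0.0159

PNS ≈ 0.0159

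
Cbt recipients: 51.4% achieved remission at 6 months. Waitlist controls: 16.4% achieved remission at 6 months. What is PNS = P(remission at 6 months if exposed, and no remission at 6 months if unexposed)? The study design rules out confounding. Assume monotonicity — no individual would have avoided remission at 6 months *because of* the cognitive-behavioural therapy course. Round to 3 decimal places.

PNS ≈ 0.350

p₁ = 0.514, p₀ = 0.164.
Under exogeneity and monotonicity, PNS = p₁ − p₀.
PNS = 0.514 − 0.164 = 0.35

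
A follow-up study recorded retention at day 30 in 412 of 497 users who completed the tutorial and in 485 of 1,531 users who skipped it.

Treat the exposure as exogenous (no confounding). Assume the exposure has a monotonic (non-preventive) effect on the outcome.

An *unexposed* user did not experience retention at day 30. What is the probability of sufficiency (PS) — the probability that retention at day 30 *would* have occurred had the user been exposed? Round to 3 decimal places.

p₁ = P(outcome | exposed) = 412/497 = 0.82897
p₀ = P(outcome | unexposed) = 485/1531 = 0.31679
Under exogeneity and monotonicity, PS = (p₁ − p₀) / (1 − p₀).
PS = (0.82897 − 0.31679) / (1 − 0.31679) = 0.51219 / 0.68321 ≈ 0.7497

PS ≈ 0.750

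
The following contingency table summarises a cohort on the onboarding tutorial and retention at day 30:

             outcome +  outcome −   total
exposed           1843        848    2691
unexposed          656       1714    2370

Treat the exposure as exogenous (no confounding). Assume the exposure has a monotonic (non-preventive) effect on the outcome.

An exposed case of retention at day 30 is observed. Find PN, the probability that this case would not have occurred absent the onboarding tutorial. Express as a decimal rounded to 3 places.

PN ≈ 0.596

p₁ = P(outcome | exposed) = 1843/2691 = 0.68488
p₀ = P(outcome | unexposed) = 656/2370 = 0.27679
Under exogeneity and monotonicity, PN = (p₁ − p₀) / p₁.
PN = (0.68488 − 0.27679) / 0.68488 = 0.40808 / 0.68488 ≈ 0.5958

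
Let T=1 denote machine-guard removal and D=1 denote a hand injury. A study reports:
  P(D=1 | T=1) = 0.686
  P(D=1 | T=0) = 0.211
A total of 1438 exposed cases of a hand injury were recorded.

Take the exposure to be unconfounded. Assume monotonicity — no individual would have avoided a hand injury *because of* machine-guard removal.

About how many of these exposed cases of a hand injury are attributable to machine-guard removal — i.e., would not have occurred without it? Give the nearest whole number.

about 996 cases

Let p₁ = 0.686, p₀ = 0.211.
PN = (p₁ − p₀)/p₁ = (0.686 − 0.211) / 0.686 ≈ 0.69242.
Attributable cases ≈ PN × (exposed cases) = 0.69242 × 1438 ≈ 995.70.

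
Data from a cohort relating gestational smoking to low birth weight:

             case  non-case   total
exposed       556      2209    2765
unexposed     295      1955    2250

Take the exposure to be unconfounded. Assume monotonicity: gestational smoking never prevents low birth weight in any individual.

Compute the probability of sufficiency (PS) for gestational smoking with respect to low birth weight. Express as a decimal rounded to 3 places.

p₁ = P(outcome | exposed) = 556/2765 = 0.20108
p₀ = P(outcome | unexposed) = 295/2250 = 0.13111
Under exogeneity and monotonicity, PS = (p₁ − p₀) / (1 − p₀).
PS = (0.20108 − 0.13111) / (1 − 0.13111) = 0.069974 / 0.86889 ≈ 0.0805

PS ≈ 0.081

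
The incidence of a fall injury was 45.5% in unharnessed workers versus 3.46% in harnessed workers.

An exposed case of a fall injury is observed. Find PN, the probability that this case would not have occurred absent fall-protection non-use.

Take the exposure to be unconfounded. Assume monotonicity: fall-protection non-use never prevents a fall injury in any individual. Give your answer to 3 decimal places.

p₁ = 0.455, p₀ = 0.0346.
Under exogeneity and monotonicity, PN = (p₁ − p₀) / p₁.
PN = (0.455 − 0.0346) / 0.455 = 0.4204 / 0.455 ≈ 0.9240

PN ≈ 0.924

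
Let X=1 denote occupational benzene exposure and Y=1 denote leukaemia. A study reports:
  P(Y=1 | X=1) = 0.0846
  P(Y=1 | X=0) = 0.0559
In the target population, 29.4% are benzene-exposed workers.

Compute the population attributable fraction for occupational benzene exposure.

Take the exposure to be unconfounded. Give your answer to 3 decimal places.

PAF ≈ 0.131

Let p₁ = 0.0846, p₀ = 0.0559.
Overall risk P(Y=1) = π·p₁ + (1−π)·p₀ = 0.294×0.0846 + 0.706×0.0559 = 0.064338.
Under exogeneity, PAF = [P(Y=1) − p₀] / P(Y=1).
PAF = (0.064338 − 0.0559) / 0.064338 ≈ 0.1311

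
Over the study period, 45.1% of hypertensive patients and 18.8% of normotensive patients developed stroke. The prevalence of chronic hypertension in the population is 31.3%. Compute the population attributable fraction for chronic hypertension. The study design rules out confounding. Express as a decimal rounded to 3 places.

PAF ≈ 0.305

p₁ = 0.451, p₀ = 0.188.
Overall risk P(Y=1) = π·p₁ + (1−π)·p₀ = 0.313×0.451 + 0.687×0.188 = 0.27032.
Under exogeneity, PAF = [P(Y=1) − p₀] / P(Y=1).
PAF = (0.27032 − 0.188) / 0.27032 ≈ 0.3045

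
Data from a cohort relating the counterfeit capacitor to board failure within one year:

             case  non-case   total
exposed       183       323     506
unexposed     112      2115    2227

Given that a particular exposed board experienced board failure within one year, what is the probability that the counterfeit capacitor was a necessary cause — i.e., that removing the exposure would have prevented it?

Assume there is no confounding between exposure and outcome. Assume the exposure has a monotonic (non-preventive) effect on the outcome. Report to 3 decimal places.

p₁ = P(outcome | exposed) = 183/506 = 0.36166
p₀ = P(outcome | unexposed) = 112/2227 = 0.050292
Under exogeneity and monotonicity, PN = (p₁ − p₀) / p₁.
PN = (0.36166 − 0.050292) / 0.36166 = 0.31137 / 0.36166 ≈ 0.8609

PN ≈ 0.861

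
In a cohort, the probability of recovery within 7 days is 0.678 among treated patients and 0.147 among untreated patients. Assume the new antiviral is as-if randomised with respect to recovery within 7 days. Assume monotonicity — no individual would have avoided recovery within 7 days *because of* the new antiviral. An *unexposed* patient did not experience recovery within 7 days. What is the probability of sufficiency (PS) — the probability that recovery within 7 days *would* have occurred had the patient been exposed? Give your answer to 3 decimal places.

PS ≈ 0.623

Let p₁ = 0.678, p₀ = 0.147.
Under exogeneity and monotonicity, PS = (p₁ − p₀) / (1 − p₀).
PS = (0.678 − 0.147) / (1 − 0.147) = 0.531 / 0.853 ≈ 0.6225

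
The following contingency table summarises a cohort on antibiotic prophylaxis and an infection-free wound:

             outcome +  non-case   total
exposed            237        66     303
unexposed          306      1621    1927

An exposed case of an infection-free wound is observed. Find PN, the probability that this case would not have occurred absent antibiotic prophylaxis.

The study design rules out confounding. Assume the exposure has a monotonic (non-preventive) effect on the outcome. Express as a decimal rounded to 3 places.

p₁ = P(outcome | exposed) = 237/303 = 0.78218
p₀ = P(outcome | unexposed) = 306/1927 = 0.1588
Under exogeneity and monotonicity, PN = (p₁ − p₀)/p₁.
PN = (0.78218 − 0.1588) / 0.78218 ≈ 0.7970

PN ≈ 0.797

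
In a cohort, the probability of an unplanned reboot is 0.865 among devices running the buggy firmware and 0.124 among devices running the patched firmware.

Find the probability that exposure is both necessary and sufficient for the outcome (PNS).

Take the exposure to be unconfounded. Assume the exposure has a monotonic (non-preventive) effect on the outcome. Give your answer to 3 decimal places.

PNS ≈ 0.741

Let p₁ = 0.865, p₀ = 0.124.
Under exogeneity and monotonicity, PNS = p₁ − p₀.
PNS = 0.865 − 0.124 = 0.741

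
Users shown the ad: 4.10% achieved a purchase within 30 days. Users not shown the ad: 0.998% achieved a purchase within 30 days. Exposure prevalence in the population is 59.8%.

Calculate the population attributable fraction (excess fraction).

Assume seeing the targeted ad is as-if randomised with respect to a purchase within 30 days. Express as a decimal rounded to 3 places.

p₁ = 0.041, p₀ = 0.00998.
Overall risk P(Y=1) = π·p₁ + (1−π)·p₀ = 0.598×0.041 + 0.402×0.00998 = 0.02853.
Under exogeneity, PAF = [P(Y=1) − p₀] / P(Y=1).
PAF = (0.02853 − 0.00998) / 0.02853 ≈ 0.6502

PAF ≈ 0.650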